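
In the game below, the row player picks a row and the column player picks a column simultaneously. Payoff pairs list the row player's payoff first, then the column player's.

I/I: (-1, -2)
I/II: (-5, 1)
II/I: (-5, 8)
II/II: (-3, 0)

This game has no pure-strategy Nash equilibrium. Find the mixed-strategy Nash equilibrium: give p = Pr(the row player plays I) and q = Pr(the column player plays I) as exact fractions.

p = 8/11, q = 1/3

Each player's mixing probability is pinned down by making the *other* player indifferent.
The column player indifferent between I and II: p·(-2) + (1−p)·8 = p·1 + (1−p)·0 ⟹ 8 + (-10)p = 0 + 1p ⟹ p = 8/11.
The row player indifferent between I and II: q·(-1) + (1−q)·(-5) = q·(-5) + (1−q)·(-3) ⟹ (-5) + 4q = (-3) + (-2)q ⟹ q = 1/3.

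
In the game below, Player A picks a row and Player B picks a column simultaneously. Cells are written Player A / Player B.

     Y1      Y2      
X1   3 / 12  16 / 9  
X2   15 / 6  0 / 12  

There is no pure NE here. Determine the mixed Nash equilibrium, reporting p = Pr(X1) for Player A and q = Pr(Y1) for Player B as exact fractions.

In a mixed NE each player is indifferent between their pure strategies, so the opponent's mix sets the indifference.
Player B indifferent between Y1 and Y2: p·12 + (1−p)·6 = p·9 + (1−p)·12 ⟹ 6 + 6p = 12 + (-3)p ⟹ p = 2/3.
Player A indifferent between X1 and X2: q·3 + (1−q)·16 = q·15 + (1−q)·0 ⟹ 16 + (-13)q = 0 + 15q ⟹ q = 4/7.

p = 2/3, q = 4/7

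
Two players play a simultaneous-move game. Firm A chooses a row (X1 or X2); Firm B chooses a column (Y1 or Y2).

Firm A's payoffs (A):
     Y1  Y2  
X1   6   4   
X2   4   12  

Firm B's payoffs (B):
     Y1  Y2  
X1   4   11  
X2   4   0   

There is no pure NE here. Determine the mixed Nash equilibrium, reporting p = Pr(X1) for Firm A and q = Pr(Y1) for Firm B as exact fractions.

In a mixed NE each player is indifferent between their pure strategies, so the opponent's mix sets the indifference.
Firm B indifferent between Y1 and Y2: p·4 + (1−p)·4 = p·11 + (1−p)·0 ⟹ 4 + 0p = 0 + 11p ⟹ p = 4/11.
Firm A indifferent between X1 and X2: q·6 + (1−q)·4 = q·4 + (1−q)·12 ⟹ 4 + 2q = 12 + (-8)q ⟹ q = 4/5.

p = 4/11, q = 4/5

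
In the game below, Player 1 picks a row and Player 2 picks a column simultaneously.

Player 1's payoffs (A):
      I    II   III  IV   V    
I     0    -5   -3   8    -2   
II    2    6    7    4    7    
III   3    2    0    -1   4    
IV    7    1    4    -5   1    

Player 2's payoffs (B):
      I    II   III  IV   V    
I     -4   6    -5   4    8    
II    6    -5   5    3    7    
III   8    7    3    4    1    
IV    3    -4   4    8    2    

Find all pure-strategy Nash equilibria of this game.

(II, V)

Find each player's best response to every opponent strategy; NE are the intersections.
Player 1's best responses — vs I: IV (payoff 7); vs II: II (payoff 6); vs III: II (payoff 7); vs IV: I (payoff 8); vs V: II (payoff 7).
Player 2's best responses — vs I: V (payoff 8); vs II: V (payoff 7); vs III: I (payoff 8); vs IV: IV (payoff 8).
The only mutual best response is (II, V); neither player gains by switching there.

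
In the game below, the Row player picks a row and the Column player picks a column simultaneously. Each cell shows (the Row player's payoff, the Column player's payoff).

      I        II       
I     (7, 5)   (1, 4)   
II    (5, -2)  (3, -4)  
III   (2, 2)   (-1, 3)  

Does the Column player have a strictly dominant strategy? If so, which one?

Check whether one of the Column player's strategies beats all alternatives regardless of what the opponent does.
I is not dominant: against III, II gives 3 > 2.
II is not dominant: against I, I gives 5 > 4.
No single strategy is best against every opponent action.

None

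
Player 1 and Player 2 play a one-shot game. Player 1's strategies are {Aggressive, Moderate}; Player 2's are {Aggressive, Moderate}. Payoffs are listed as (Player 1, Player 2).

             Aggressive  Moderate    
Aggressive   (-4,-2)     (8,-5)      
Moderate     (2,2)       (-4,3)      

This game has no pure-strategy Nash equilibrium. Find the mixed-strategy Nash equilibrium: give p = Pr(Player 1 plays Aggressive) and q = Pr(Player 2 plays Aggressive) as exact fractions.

p = 1/4, q = 2/3

Each player's mixing probability is pinned down by making the *other* player indifferent.
Player 2 indifferent between Aggressive and Moderate: p·(-2) + (1−p)·2 = p·(-5) + (1−p)·3 ⟹ 2 + (-4)p = 3 + (-8)p ⟹ p = 1/4.
Player 1 indifferent between Aggressive and Moderate: q·(-4) + (1−q)·8 = q·2 + (1−q)·(-4) ⟹ 8 + (-12)q = (-4) + 6q ⟹ q = 2/3.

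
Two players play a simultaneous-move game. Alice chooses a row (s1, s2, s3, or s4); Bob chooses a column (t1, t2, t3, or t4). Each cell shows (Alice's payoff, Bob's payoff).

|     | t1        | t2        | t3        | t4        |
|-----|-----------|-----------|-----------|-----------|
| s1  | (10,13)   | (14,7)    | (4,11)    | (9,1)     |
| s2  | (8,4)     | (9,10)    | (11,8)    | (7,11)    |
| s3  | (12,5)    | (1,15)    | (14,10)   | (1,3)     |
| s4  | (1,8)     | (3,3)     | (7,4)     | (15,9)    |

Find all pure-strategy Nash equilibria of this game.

Check mutual best responses: a cell is a NE iff neither player can gain by unilaterally deviating.
Alice's best responses — vs t1: s3 (payoff 12); vs t2: s1 (payoff 14); vs t3: s3 (payoff 14); vs t4: s4 (payoff 15).
Bob's best responses — vs s1: t1 (payoff 13); vs s2: t4 (payoff 11); vs s3: t2 (payoff 15); vs s4: t4 (payoff 9).
The only mutual best response is (s4, t4); neither player gains by switching there.

(s4, t4)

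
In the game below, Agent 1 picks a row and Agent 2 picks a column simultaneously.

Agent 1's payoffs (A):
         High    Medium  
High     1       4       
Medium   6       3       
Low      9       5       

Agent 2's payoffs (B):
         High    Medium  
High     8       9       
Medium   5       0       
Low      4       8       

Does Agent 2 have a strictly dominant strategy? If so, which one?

Check whether one of Agent 2's strategies beats all alternatives regardless of what the opponent does.
High is not dominant: against High, Medium gives 9 > 8.
Medium is not dominant: against Medium, High gives 5 > 0.
No single strategy is best against every opponent action.

No strictly dominant strategy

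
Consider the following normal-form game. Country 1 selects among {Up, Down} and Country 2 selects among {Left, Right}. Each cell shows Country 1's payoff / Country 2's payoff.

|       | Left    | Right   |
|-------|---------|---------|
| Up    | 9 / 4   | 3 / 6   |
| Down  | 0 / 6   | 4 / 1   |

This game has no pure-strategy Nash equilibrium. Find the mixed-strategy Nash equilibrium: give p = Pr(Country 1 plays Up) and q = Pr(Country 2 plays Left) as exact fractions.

In a mixed NE each player is indifferent between their pure strategies, so the opponent's mix sets the indifference.
Country 2 indifferent between Left and Right: p·4 + (1−p)·6 = p·6 + (1−p)·1 ⟹ 6 + (-2)p = 1 + 5p ⟹ p = 5/7.
Country 1 indifferent between Up and Down: q·9 + (1−q)·3 = q·0 + (1−q)·4 ⟹ 3 + 6q = 4 + (-4)q ⟹ q = 1/10.

p = 5/7, q = 1/10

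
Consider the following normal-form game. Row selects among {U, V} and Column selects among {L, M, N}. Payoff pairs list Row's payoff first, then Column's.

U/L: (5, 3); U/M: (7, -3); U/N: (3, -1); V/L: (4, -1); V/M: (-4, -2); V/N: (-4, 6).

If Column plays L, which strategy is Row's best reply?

U

With Column fixed at L, Row's payoffs are: U → 5, V → 4.
The maximum is 5, achieved by U.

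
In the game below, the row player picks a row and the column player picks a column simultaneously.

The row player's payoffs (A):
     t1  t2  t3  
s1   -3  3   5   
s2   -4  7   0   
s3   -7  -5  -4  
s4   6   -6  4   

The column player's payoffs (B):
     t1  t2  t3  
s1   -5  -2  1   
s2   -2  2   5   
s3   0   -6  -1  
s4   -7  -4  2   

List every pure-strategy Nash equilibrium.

Find each player's best response to every opponent strategy; NE are the intersections.
The row player's best responses — vs t1: s4 (payoff 6); vs t2: s2 (payoff 7); vs t3: s1 (payoff 5).
The column player's best responses — vs s1: t3 (payoff 1); vs s2: t3 (payoff 5); vs s3: t1 (payoff 0); vs s4: t3 (payoff 2).
The only mutual best response is (s1, t3); neither player gains by switching there.

(s1, t3)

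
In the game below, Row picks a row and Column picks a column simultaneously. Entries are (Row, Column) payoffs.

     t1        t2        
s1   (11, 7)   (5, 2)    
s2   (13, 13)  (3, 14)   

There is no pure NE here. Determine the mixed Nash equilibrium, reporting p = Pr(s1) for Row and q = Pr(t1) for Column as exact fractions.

In a mixed NE each player is indifferent between their pure strategies, so the opponent's mix sets the indifference.
Column indifferent between t1 and t2: p·7 + (1−p)·13 = p·2 + (1−p)·14 ⟹ 13 + (-6)p = 14 + (-12)p ⟹ p = 1/6.
Row indifferent between s1 and s2: q·11 + (1−q)·5 = q·13 + (1−q)·3 ⟹ 5 + 6q = 3 + 10q ⟹ q = 1/2.

p = 1/6, q = 1/2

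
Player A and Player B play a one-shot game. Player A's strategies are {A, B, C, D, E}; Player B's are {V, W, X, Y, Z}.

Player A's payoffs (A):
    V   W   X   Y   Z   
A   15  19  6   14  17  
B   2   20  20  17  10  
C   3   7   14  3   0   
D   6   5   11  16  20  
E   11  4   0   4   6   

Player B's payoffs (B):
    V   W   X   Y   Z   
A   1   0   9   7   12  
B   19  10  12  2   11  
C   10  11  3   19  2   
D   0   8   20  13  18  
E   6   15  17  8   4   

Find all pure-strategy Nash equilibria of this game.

A profile is a Nash equilibrium when each player is best-responding to the other.
Player A's best responses — vs V: A (payoff 15); vs W: B (payoff 20); vs X: B (payoff 20); vs Y: B (payoff 17); vs Z: D (payoff 20).
Player B's best responses — vs A: Z (payoff 12); vs B: V (payoff 19); vs C: Y (payoff 19); vs D: X (payoff 20); vs E: X (payoff 17).
No cell has both players best-responding. For instance, Player A's best reply to W is B, but against B Player B prefers V over W.

None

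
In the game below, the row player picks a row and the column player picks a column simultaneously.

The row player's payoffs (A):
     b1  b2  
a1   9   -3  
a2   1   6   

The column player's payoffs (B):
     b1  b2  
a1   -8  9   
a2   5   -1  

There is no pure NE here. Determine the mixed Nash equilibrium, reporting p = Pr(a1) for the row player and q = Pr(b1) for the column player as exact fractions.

In a mixed NE each player is indifferent between their pure strategies, so the opponent's mix sets the indifference.
The column player indifferent between b1 and b2: p·(-8) + (1−p)·5 = p·9 + (1−p)·(-1) ⟹ 5 + (-13)p = (-1) + 10p ⟹ p = 6/23.
The row player indifferent between a1 and a2: q·9 + (1−q)·(-3) = q·1 + (1−q)·6 ⟹ (-3) + 12q = 6 + (-5)q ⟹ q = 9/17.

p = 6/23, q = 9/17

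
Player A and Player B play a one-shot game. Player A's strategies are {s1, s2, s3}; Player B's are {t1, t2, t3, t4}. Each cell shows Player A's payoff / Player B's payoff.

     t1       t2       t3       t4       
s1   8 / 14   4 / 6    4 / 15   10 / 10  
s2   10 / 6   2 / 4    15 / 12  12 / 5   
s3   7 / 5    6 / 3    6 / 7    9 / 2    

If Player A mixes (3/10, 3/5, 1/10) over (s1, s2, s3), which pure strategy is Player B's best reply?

Compute Player B's expected payoff from each pure strategy against the given mix.
t1: (3/10)·14 + (3/5)·6 + (1/10)·5 = 83/10
t2: (3/10)·6 + (3/5)·4 + (1/10)·3 = 9/2
t3: (3/10)·15 + (3/5)·12 + (1/10)·7 = 62/5
t4: (3/10)·10 + (3/5)·5 + (1/10)·2 = 31/5
Highest expected payoff is 62/5, from t3.

t3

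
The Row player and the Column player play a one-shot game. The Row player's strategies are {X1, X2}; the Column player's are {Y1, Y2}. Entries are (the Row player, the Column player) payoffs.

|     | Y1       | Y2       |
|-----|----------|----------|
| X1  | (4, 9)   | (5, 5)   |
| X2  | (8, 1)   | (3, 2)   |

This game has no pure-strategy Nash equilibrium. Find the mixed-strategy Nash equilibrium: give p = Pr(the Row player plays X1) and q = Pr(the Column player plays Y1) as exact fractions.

p = 1/5, q = 1/3

In a mixed NE each player is indifferent between their pure strategies, so the opponent's mix sets the indifference.
The Column player indifferent between Y1 and Y2: p·9 + (1−p)·1 = p·5 + (1−p)·2 ⟹ 1 + 8p = 2 + 3p ⟹ p = 1/5.
The Row player indifferent between X1 and X2: q·4 + (1−q)·5 = q·8 + (1−q)·3 ⟹ 5 + (-1)q = 3 + 5q ⟹ q = 1/3.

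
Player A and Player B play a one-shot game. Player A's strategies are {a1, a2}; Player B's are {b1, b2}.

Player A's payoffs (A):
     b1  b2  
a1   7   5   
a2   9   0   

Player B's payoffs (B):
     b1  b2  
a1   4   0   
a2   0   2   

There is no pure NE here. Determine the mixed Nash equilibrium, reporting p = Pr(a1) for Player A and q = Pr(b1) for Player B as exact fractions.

In a mixed NE each player is indifferent between their pure strategies, so the opponent's mix sets the indifference.
Player B indifferent between b1 and b2: p·4 + (1−p)·0 = p·0 + (1−p)·2 ⟹ 0 + 4p = 2 + (-2)p ⟹ p = 1/3.
Player A indifferent between a1 and a2: q·7 + (1−q)·5 = q·9 + (1−q)·0 ⟹ 5 + 2q = 0 + 9q ⟹ q = 5/7.

p = 1/3, q = 5/7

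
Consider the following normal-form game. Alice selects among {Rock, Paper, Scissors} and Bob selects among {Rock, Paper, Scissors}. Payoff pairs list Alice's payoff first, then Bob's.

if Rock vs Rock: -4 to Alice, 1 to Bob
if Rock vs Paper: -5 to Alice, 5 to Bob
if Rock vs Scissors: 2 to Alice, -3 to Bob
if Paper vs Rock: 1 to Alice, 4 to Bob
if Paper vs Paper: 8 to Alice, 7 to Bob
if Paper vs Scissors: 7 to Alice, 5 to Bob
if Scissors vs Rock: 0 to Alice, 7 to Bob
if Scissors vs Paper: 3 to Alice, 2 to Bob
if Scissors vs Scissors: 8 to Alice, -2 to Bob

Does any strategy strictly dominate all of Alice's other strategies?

A strategy is strictly dominant if it gives Alice a strictly higher payoff than every other strategy, against every choice by the opponent.
Rock is not dominant: against Rock, Paper gives 1 > -4.
Paper is not dominant: against Scissors, Scissors gives 8 > 7.
Scissors is not dominant: against Rock, Paper gives 1 > 0.
No single strategy is best against every opponent action.

None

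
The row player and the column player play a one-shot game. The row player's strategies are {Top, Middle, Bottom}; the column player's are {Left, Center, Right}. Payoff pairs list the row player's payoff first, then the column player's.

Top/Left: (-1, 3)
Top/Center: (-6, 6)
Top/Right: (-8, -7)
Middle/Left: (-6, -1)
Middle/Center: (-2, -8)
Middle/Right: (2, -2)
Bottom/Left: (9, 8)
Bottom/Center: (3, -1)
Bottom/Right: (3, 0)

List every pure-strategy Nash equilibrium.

Find each player's best response to every opponent strategy; NE are the intersections.
The row player's best responses — vs Left: Bottom (payoff 9); vs Center: Bottom (payoff 3); vs Right: Bottom (payoff 3).
The column player's best responses — vs Top: Center (payoff 6); vs Middle: Left (payoff -1); vs Bottom: Left (payoff 8).
The only mutual best response is (Bottom, Left); neither player gains by switching there.

(Bottom, Left)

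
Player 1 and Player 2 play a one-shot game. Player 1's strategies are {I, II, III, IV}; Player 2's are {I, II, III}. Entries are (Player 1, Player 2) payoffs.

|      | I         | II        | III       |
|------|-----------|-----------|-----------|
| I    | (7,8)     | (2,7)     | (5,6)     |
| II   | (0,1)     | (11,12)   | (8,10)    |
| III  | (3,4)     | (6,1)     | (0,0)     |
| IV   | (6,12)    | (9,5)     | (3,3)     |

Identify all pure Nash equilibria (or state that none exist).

(I, I) and (II, II)

Check mutual best responses: a cell is a NE iff neither player can gain by unilaterally deviating.
Player 1's best responses — vs I: I (payoff 7); vs II: II (payoff 11); vs III: II (payoff 8).
Player 2's best responses — vs I: I (payoff 8); vs II: II (payoff 12); vs III: I (payoff 4); vs IV: I (payoff 12).
Mutual best responses occur at (I, I) and (II, II); at each, neither player gains by switching.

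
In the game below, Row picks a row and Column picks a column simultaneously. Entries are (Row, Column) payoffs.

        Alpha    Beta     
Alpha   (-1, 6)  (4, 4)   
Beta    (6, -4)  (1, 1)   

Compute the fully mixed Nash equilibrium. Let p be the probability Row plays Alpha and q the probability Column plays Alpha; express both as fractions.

p = 5/7, q = 3/10

Each player's mixing probability is pinned down by making the *other* player indifferent.
Column indifferent between Alpha and Beta: p·6 + (1−p)·(-4) = p·4 + (1−p)·1 ⟹ (-4) + 10p = 1 + 3p ⟹ p = 5/7.
Row indifferent between Alpha and Beta: q·(-1) + (1−q)·4 = q·6 + (1−q)·1 ⟹ 4 + (-5)q = 1 + 5q ⟹ q = 3/10.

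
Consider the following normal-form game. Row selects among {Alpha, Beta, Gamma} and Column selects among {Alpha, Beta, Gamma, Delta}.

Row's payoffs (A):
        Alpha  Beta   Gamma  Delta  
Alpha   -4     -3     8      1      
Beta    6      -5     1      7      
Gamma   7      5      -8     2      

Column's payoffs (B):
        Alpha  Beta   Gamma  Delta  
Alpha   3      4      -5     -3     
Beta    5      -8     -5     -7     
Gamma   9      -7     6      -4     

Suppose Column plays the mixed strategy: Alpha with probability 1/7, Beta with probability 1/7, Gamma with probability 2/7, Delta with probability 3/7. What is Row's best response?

Beta

Row's best reply maximizes expected payoff against the mix.
Alpha: (1/7)·(-4) + (1/7)·(-3) + (2/7)·8 + (3/7)·1 = 12/7
Beta: (1/7)·6 + (1/7)·(-5) + (2/7)·1 + (3/7)·7 = 24/7
Gamma: (1/7)·7 + (1/7)·5 + (2/7)·(-8) + (3/7)·2 = 2/7
Highest expected payoff is 24/7, from Beta.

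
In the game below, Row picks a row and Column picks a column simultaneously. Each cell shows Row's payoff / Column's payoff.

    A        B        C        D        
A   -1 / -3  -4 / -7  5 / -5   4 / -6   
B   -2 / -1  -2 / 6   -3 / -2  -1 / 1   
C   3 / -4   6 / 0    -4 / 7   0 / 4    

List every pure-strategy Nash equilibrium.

Check mutual best responses: a cell is a NE iff neither player can gain by unilaterally deviating.
Row's best responses — vs A: C (payoff 3); vs B: C (payoff 6); vs C: A (payoff 5); vs D: A (payoff 4).
Column's best responses — vs A: A (payoff -3); vs B: B (payoff 6); vs C: C (payoff 7).
No cell has both players best-responding. For instance, Row's best reply to B is C, but against C Column prefers C over B.

No pure-strategy Nash equilibrium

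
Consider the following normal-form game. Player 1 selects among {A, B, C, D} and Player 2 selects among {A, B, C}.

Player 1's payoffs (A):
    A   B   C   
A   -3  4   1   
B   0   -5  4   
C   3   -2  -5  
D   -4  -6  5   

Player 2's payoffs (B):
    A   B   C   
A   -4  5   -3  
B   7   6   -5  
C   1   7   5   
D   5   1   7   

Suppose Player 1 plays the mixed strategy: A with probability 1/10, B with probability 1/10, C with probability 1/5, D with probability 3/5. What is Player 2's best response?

C

Compute Player 2's expected payoff from each pure strategy against the given mix.
A: (1/10)·(-4) + (1/10)·7 + (1/5)·1 + (3/5)·5 = 7/2
B: (1/10)·5 + (1/10)·6 + (1/5)·7 + (3/5)·1 = 31/10
C: (1/10)·(-3) + (1/10)·(-5) + (1/5)·5 + (3/5)·7 = 22/5
Highest expected payoff is 22/5, from C.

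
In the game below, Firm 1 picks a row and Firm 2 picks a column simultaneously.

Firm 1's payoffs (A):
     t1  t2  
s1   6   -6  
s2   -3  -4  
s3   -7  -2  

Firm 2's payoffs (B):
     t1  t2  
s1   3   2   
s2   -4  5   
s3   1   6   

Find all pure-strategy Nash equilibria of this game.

Check mutual best responses: a cell is a NE iff neither player can gain by unilaterally deviating.
Firm 1's best responses — vs t1: s1 (payoff 6); vs t2: s3 (payoff -2).
Firm 2's best responses — vs s1: t1 (payoff 3); vs s2: t2 (payoff 5); vs s3: t2 (payoff 6).
Mutual best responses occur at (s1, t1) and (s3, t2); at each, neither player gains by switching.

(s1, t1) and (s3, t2)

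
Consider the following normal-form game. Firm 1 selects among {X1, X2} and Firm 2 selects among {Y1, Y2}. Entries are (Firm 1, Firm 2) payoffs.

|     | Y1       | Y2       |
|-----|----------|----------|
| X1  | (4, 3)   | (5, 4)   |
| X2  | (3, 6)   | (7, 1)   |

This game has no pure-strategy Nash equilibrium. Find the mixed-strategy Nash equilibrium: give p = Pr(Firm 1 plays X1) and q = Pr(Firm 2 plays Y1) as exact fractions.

p = 5/6, q = 2/3

Each player's mixing probability is pinned down by making the *other* player indifferent.
Firm 2 indifferent between Y1 and Y2: p·3 + (1−p)·6 = p·4 + (1−p)·1 ⟹ 6 + (-3)p = 1 + 3p ⟹ p = 5/6.
Firm 1 indifferent between X1 and X2: q·4 + (1−q)·5 = q·3 + (1−q)·7 ⟹ 5 + (-1)q = 7 + (-4)q ⟹ q = 2/3.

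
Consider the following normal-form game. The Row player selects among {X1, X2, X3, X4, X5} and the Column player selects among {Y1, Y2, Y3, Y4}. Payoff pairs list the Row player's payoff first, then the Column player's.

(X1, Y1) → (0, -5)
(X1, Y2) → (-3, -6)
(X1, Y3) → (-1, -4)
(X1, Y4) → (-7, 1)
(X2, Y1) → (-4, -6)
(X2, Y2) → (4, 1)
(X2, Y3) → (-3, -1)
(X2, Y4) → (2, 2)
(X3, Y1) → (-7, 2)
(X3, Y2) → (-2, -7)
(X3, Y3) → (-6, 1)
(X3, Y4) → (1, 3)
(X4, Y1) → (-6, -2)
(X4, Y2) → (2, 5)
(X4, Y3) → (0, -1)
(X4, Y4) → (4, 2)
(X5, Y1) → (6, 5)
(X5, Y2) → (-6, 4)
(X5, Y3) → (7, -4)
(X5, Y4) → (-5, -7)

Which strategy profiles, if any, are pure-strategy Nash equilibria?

(X5, Y1)

Find each player's best response to every opponent strategy; NE are the intersections.
The Row player's best responses — vs Y1: X5 (payoff 6); vs Y2: X2 (payoff 4); vs Y3: X5 (payoff 7); vs Y4: X4 (payoff 4).
The Column player's best responses — vs X1: Y4 (payoff 1); vs X2: Y4 (payoff 2); vs X3: Y4 (payoff 3); vs X4: Y2 (payoff 5); vs X5: Y1 (payoff 5).
The only mutual best response is (X5, Y1); neither player gains by switching there.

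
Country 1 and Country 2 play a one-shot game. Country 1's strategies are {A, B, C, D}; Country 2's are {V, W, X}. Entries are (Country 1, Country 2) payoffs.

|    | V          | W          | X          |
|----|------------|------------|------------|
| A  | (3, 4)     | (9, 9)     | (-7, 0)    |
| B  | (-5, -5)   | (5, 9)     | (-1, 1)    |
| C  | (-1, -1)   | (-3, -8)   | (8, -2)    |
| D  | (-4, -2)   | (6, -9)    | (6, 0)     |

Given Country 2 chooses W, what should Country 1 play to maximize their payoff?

With Country 2 fixed at W, Country 1's payoffs are: A → 9, B → 5, C → -3, D → 6.
The maximum is 9, achieved by A.

A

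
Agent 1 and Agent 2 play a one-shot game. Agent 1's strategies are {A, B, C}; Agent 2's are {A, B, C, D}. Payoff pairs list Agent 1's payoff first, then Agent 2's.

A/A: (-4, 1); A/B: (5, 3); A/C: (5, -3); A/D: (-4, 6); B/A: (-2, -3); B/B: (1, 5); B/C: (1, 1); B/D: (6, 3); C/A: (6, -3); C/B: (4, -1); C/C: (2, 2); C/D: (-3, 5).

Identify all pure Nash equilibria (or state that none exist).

Find each player's best response to every opponent strategy; NE are the intersections.
Agent 1's best responses — vs A: C (payoff 6); vs B: A (payoff 5); vs C: A (payoff 5); vs D: B (payoff 6).
Agent 2's best responses — vs A: D (payoff 6); vs B: B (payoff 5); vs C: D (payoff 5).
No cell has both players best-responding. For instance, Agent 1's best reply to B is A, but against A Agent 2 prefers D over B.

There is no pure-strategy Nash equilibrium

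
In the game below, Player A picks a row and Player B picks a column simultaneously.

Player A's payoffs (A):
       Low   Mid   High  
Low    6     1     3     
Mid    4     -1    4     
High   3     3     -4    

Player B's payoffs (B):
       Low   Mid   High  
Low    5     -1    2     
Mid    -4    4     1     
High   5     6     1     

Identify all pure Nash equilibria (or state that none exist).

(Low, Low) and (High, Mid)

Find each player's best response to every opponent strategy; NE are the intersections.
Player A's best responses — vs Low: Low (payoff 6); vs Mid: High (payoff 3); vs High: Mid (payoff 4).
Player B's best responses — vs Low: Low (payoff 5); vs Mid: Mid (payoff 4); vs High: Mid (payoff 6).
Mutual best responses occur at (Low, Low) and (High, Mid); at each, neither player gains by switching.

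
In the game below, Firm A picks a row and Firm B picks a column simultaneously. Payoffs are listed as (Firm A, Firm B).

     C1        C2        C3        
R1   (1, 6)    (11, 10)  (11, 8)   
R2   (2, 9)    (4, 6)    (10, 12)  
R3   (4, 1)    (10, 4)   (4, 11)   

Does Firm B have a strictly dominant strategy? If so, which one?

Check whether one of Firm B's strategies beats all alternatives regardless of what the opponent does.
C1 is not dominant: against R1, C2 gives 10 > 6.
C2 is not dominant: against R2, C1 gives 9 > 6.
C3 is not dominant: against R1, C2 gives 10 > 8.
No single strategy is best against every opponent action.

None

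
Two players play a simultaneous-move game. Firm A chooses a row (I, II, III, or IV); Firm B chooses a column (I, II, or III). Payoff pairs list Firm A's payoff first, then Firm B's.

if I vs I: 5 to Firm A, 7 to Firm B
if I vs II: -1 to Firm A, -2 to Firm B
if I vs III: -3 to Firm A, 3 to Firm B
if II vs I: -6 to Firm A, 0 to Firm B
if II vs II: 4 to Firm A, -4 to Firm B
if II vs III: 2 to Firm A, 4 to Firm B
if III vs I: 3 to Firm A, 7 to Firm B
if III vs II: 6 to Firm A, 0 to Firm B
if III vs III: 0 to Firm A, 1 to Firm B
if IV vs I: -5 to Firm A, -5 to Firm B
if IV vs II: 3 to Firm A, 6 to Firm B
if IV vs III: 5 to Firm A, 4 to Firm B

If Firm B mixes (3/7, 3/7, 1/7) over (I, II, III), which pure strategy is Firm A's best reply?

III

Compute Firm A's expected payoff from each pure strategy against the given mix.
I: (3/7)·5 + (3/7)·(-1) + (1/7)·(-3) = 9/7
II: (3/7)·(-6) + (3/7)·4 + (1/7)·2 = -4/7
III: (3/7)·3 + (3/7)·6 + (1/7)·0 = 27/7
IV: (3/7)·(-5) + (3/7)·3 + (1/7)·5 = -1/7
Highest expected payoff is 27/7, from III.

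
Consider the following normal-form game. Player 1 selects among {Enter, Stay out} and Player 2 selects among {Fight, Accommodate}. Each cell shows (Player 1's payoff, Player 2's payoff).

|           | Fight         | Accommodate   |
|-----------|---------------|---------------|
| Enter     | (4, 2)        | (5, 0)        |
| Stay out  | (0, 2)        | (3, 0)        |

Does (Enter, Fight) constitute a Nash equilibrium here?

Yes

Holding Player 2 at Fight: Player 1 gets 4 from Enter, versus 0 from Stay out. No profitable deviation for Player 1.
Holding Player 1 at Enter: Player 2 gets 2 from Fight, versus 0 from Accommodate. No profitable deviation for Player 2 either.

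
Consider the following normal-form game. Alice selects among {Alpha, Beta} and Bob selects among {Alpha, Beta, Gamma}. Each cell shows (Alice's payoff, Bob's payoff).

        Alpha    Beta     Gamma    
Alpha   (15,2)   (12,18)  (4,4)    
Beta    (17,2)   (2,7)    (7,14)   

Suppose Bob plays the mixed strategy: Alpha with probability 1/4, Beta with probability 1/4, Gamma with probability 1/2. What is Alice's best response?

Alice's best reply maximizes expected payoff against the mix.
Alpha: (1/4)·15 + (1/4)·12 + (1/2)·4 = 35/4
Beta: (1/4)·17 + (1/4)·2 + (1/2)·7 = 33/4
Highest expected payoff is 35/4, from Alpha.

Alpha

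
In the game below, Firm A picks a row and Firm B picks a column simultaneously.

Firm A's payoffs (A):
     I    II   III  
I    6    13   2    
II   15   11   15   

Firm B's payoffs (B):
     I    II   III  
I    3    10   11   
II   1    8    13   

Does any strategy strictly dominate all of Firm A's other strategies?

Check whether one of Firm A's strategies beats all alternatives regardless of what the opponent does.
I is not dominant: against I, II gives 15 > 6.
II is not dominant: against II, I gives 13 > 11.
No single strategy is best against every opponent action.

None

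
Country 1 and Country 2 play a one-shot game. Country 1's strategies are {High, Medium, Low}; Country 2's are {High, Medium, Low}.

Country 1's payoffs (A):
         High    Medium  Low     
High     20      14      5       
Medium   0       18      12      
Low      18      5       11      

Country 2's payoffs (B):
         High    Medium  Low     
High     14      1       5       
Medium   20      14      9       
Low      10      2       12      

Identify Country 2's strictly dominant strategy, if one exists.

Check whether one of Country 2's strategies beats all alternatives regardless of what the opponent does.
High is not dominant: against Low, Low gives 12 > 10.
Medium is not dominant: against High, High gives 14 > 1.
Low is not dominant: against High, High gives 14 > 5.
No single strategy is best against every opponent action.

None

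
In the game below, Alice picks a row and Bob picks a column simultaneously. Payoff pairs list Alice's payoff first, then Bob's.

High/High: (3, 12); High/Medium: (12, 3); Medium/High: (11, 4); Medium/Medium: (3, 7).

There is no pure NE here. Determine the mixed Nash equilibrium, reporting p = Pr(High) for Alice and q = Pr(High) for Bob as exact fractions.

p = 1/4, q = 9/17

Each player's mixing probability is pinned down by making the *other* player indifferent.
Bob indifferent between High and Medium: p·12 + (1−p)·4 = p·3 + (1−p)·7 ⟹ 4 + 8p = 7 + (-4)p ⟹ p = 1/4.
Alice indifferent between High and Medium: q·3 + (1−q)·12 = q·11 + (1−q)·3 ⟹ 12 + (-9)q = 3 + 8q ⟹ q = 9/17.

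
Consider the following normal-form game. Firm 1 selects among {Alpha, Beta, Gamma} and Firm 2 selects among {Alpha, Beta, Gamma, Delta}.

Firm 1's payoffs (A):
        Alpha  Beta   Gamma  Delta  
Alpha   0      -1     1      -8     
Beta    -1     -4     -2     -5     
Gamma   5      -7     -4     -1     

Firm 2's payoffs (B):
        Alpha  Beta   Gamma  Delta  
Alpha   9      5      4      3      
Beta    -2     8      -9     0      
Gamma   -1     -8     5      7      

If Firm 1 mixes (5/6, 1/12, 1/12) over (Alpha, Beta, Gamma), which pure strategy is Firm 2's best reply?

Firm 2's best reply maximizes expected payoff against the mix.
Alpha: (5/6)·9 + (1/12)·(-2) + (1/12)·(-1) = 29/4
Beta: (5/6)·5 + (1/12)·8 + (1/12)·(-8) = 25/6
Gamma: (5/6)·4 + (1/12)·(-9) + (1/12)·5 = 3
Delta: (5/6)·3 + (1/12)·0 + (1/12)·7 = 37/12
Highest expected payoff is 29/4, from Alpha.

Alpha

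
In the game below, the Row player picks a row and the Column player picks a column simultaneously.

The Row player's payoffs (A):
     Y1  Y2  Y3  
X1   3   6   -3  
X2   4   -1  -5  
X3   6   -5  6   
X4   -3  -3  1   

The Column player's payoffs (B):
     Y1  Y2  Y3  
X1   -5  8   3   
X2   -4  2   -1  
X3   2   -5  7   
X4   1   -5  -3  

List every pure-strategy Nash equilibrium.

(X1, Y2) and (X3, Y3)

Check mutual best responses: a cell is a NE iff neither player can gain by unilaterally deviating.
The Row player's best responses — vs Y1: X3 (payoff 6); vs Y2: X1 (payoff 6); vs Y3: X3 (payoff 6).
The Column player's best responses — vs X1: Y2 (payoff 8); vs X2: Y2 (payoff 2); vs X3: Y3 (payoff 7); vs X4: Y1 (payoff 1).
Mutual best responses occur at (X1, Y2) and (X3, Y3); at each, neither player gains by switching.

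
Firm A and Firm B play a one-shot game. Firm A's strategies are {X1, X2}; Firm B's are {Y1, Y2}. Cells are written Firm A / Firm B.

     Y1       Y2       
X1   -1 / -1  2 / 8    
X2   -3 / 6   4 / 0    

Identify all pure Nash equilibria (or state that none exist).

No pure-strategy Nash equilibrium

Check mutual best responses: a cell is a NE iff neither player can gain by unilaterally deviating.
Firm A's best responses — vs Y1: X1 (payoff -1); vs Y2: X2 (payoff 4).
Firm B's best responses — vs X1: Y2 (payoff 8); vs X2: Y1 (payoff 6).
No cell has both players best-responding. For instance, Firm A's best reply to Y2 is X2, but against X2 Firm B prefers Y1 over Y2.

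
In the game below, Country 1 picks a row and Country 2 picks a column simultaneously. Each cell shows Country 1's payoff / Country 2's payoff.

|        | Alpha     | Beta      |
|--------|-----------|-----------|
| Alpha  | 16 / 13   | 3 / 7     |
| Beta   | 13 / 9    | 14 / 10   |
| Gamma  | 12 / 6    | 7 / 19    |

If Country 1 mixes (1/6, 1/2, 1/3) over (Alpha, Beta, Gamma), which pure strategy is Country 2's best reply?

Beta

Country 2's best reply maximizes expected payoff against the mix.
Alpha: (1/6)·13 + (1/2)·9 + (1/3)·6 = 26/3
Beta: (1/6)·7 + (1/2)·10 + (1/3)·19 = 25/2
Highest expected payoff is 25/2, from Beta.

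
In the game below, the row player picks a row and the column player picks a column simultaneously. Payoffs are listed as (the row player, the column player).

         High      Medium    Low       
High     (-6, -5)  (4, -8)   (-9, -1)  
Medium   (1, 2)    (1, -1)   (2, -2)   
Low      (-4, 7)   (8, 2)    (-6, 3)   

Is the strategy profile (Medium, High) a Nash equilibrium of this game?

Yes

Holding the column player at High: the row player gets 1 from Medium, versus -6 from High, -4 from Low. No profitable deviation for the row player.
Holding the row player at Medium: the column player gets 2 from High, versus -1 from Medium, -2 from Low. No profitable deviation for the column player either.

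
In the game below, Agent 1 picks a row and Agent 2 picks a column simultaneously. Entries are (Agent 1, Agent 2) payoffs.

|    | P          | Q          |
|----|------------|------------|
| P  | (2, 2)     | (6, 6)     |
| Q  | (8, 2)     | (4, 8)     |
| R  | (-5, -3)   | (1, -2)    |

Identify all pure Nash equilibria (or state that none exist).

(P, Q)

A profile is a Nash equilibrium when each player is best-responding to the other.
Agent 1's best responses — vs P: Q (payoff 8); vs Q: P (payoff 6).
Agent 2's best responses — vs P: Q (payoff 6); vs Q: Q (payoff 8); vs R: Q (payoff -2).
The only mutual best response is (P, Q); neither player gains by switching there.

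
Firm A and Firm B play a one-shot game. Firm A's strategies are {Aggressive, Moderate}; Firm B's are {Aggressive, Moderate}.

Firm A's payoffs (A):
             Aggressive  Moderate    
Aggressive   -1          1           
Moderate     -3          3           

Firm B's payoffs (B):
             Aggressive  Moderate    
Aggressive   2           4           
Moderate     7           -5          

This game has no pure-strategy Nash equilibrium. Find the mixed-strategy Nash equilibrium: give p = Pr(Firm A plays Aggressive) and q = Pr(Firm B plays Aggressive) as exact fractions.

Each player's mixing probability is pinned down by making the *other* player indifferent.
Firm B indifferent between Aggressive and Moderate: p·2 + (1−p)·7 = p·4 + (1−p)·(-5) ⟹ 7 + (-5)p = (-5) + 9p ⟹ p = 6/7.
Firm A indifferent between Aggressive and Moderate: q·(-1) + (1−q)·1 = q·(-3) + (1−q)·3 ⟹ 1 + (-2)q = 3 + (-6)q ⟹ q = 1/2.

p = 6/7, q = 1/2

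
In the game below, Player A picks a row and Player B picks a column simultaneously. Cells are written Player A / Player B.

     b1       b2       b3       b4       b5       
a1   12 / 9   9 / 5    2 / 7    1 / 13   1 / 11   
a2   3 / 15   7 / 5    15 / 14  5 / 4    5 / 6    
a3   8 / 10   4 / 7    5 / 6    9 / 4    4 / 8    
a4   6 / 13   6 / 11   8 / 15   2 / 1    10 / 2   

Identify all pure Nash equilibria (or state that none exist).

None

Find each player's best response to every opponent strategy; NE are the intersections.
Player A's best responses — vs b1: a1 (payoff 12); vs b2: a1 (payoff 9); vs b3: a2 (payoff 15); vs b4: a3 (payoff 9); vs b5: a4 (payoff 10).
Player B's best responses — vs a1: b4 (payoff 13); vs a2: b1 (payoff 15); vs a3: b1 (payoff 10); vs a4: b3 (payoff 15).
No cell has both players best-responding. For instance, Player A's best reply to b1 is a1, but against a1 Player B prefers b4 over b1.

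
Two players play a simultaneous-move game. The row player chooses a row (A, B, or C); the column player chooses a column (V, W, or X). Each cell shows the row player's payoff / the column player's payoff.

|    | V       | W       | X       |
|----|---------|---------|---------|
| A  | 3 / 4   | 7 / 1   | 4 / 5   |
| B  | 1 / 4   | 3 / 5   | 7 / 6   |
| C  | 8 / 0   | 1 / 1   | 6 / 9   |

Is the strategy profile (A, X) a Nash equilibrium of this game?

No

Holding the column player at X: the row player gets 4 from A but could get 7 by switching to B. The row player has a profitable deviation.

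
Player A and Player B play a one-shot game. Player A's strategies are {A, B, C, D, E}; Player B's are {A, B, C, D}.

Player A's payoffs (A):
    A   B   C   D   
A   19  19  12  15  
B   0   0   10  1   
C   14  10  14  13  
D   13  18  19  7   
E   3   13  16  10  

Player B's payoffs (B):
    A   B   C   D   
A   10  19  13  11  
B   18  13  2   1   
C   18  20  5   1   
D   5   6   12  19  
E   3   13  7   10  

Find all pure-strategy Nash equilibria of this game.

(A, B)

A profile is a Nash equilibrium when each player is best-responding to the other.
Player A's best responses — vs A: A (payoff 19); vs B: A (payoff 19); vs C: D (payoff 19); vs D: A (payoff 15).
Player B's best responses — vs A: B (payoff 19); vs B: A (payoff 18); vs C: B (payoff 20); vs D: D (payoff 19); vs E: B (payoff 13).
The only mutual best response is (A, B); neither player gains by switching there.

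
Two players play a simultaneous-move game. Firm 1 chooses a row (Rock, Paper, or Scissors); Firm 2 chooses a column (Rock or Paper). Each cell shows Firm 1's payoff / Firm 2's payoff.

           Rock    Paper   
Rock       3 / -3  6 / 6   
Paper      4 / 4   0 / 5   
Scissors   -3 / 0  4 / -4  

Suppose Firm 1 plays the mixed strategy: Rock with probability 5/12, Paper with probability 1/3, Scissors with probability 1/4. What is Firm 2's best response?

Paper

Compute Firm 2's expected payoff from each pure strategy against the given mix.
Rock: (5/12)·(-3) + (1/3)·4 + (1/4)·0 = 1/12
Paper: (5/12)·6 + (1/3)·5 + (1/4)·(-4) = 19/6
Highest expected payoff is 19/6, from Paper.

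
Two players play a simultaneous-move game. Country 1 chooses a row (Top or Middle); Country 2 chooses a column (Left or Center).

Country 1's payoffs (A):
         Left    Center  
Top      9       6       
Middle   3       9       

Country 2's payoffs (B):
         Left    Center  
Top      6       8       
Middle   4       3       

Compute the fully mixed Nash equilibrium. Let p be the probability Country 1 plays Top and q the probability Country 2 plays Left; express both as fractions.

Each player's mixing probability is pinned down by making the *other* player indifferent.
Country 2 indifferent between Left and Center: p·6 + (1−p)·4 = p·8 + (1−p)·3 ⟹ 4 + 2p = 3 + 5p ⟹ p = 1/3.
Country 1 indifferent between Top and Middle: q·9 + (1−q)·6 = q·3 + (1−q)·9 ⟹ 6 + 3q = 9 + (-6)q ⟹ q = 1/3.

p = 1/3, q = 1/3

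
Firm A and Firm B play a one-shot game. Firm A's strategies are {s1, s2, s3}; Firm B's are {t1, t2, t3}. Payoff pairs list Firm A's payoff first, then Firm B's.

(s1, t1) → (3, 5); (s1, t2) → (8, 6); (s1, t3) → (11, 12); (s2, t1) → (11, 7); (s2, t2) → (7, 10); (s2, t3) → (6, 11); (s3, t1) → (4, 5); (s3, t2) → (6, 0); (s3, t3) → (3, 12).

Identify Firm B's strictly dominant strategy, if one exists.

Check whether one of Firm B's strategies beats all alternatives regardless of what the opponent does.
t3 strictly dominates: vs s1: 12 > each of {5, 6}; vs s2: 11 > each of {7, 10}; vs s3: 12 > each of {5, 0}.

t3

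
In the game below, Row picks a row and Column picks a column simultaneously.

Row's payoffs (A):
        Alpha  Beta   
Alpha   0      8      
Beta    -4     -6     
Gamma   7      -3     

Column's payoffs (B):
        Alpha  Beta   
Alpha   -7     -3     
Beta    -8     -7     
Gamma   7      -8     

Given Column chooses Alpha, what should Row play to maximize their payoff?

Gamma

With Column fixed at Alpha, Row's payoffs are: Alpha → 0, Beta → -4, Gamma → 7.
The maximum is 7, achieved by Gamma.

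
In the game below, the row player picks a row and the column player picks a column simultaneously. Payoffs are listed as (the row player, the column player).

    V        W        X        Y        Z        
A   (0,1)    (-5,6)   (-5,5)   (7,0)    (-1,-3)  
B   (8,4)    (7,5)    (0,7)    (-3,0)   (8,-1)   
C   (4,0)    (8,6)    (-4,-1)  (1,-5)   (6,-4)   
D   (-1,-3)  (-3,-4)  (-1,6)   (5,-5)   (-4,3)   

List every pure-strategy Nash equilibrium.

(B, X) and (C, W)

Find each player's best response to every opponent strategy; NE are the intersections.
The row player's best responses — vs V: B (payoff 8); vs W: C (payoff 8); vs X: B (payoff 0); vs Y: A (payoff 7); vs Z: B (payoff 8).
The column player's best responses — vs A: W (payoff 6); vs B: X (payoff 7); vs C: W (payoff 6); vs D: X (payoff 6).
Mutual best responses occur at (B, X) and (C, W); at each, neither player gains by switching.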